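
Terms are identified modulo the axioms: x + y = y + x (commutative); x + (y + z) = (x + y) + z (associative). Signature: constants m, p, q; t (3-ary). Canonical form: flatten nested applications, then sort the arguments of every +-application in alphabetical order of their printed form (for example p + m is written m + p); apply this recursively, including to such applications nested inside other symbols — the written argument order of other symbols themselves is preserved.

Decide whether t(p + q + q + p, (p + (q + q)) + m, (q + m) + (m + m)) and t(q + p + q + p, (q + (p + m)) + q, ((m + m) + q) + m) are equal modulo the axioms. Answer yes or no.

Answer: yes — both canonical forms are t(p + p + q + q, m + p + q + q, m + m + m + q)

Derivation:
Left:  t(p + q + q + p, (p + (q + q)) + m, (q + m) + (m + m))
  Focus inside:  (q + m) + (m + m)
  Un-nest:  q + m + m + m
  Order the arguments:  m + m + m + q
  Rebuild:  t(p + p + q + q, m + p + q + q, m + m + m + q)
Right:  t(q + p + q + p, (q + (p + m)) + q, ((m + m) + q) + m)
  Work inside:  ((m + m) + q) + m
  Flatten:  m + m + q + m
  Sort arguments:  m + m + m + q
  Put back:  t(p + p + q + q, m + p + q + q, m + m + m + q)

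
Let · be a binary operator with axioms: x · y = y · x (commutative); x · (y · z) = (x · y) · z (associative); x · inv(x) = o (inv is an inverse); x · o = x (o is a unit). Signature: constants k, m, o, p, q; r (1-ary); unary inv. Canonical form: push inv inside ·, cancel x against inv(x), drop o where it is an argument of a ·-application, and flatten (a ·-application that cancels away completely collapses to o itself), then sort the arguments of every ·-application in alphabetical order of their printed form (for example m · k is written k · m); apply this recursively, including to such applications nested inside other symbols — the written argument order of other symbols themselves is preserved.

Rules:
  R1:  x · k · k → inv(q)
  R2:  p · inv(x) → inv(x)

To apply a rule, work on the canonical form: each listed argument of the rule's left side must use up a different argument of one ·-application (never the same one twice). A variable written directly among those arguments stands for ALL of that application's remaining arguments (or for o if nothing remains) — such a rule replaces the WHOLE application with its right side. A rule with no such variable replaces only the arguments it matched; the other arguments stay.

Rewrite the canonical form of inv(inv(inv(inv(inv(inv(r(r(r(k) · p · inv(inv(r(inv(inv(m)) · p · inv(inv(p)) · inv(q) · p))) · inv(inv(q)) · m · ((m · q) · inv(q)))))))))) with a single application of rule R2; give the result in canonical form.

Canonical form:  r(r(m · m · p · q · r(inv(q) · m · p · p · p) · r(k)))
R2 matches:  uses inv(q), p;  x := q
Result:  r(r(m · m · p · q · r(inv(q) · m · p · p) · r(k)))

Answer: r(r(m · m · p · q · r(inv(q) · m · p · p) · r(k)))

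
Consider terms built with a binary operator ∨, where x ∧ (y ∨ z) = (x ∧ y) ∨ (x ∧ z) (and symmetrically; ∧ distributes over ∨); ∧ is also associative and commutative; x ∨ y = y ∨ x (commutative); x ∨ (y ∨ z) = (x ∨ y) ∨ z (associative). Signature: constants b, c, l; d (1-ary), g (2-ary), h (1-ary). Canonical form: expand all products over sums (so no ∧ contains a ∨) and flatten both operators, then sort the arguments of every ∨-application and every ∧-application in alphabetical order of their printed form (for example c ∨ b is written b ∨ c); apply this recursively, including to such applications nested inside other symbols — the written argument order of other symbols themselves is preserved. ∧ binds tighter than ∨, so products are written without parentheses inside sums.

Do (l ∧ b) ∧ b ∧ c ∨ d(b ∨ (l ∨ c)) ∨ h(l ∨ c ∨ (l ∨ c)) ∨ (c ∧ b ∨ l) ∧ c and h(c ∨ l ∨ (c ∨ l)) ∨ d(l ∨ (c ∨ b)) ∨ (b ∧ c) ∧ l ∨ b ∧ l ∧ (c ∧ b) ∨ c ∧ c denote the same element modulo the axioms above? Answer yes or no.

Left:  (l ∧ b) ∧ b ∧ c ∨ d(b ∨ (l ∨ c)) ∨ h(l ∨ c ∨ (l ∨ c)) ∨ (c ∧ b ∨ l) ∧ c
  Distribute:  b ∧ b ∧ c ∧ l ∨ d(b ∨ c ∨ l) ∨ h(c ∨ c ∨ l ∨ l) ∨ b ∧ c ∧ c ∨ c ∧ l
  Order the arguments:  b ∧ b ∧ c ∧ l ∨ b ∧ c ∧ c ∨ c ∧ l ∨ d(b ∨ c ∨ l) ∨ h(c ∨ c ∨ l ∨ l)
Right:  h(c ∨ l ∨ (c ∨ l)) ∨ d(l ∨ (c ∨ b)) ∨ (b ∧ c) ∧ l ∨ b ∧ l ∧ (c ∧ b) ∨ c ∧ c
  Flatten:  h(c ∨ c ∨ l ∨ l) ∨ d(b ∨ c ∨ l) ∨ b ∧ c ∧ l ∨ b ∧ b ∧ c ∧ l ∨ c ∧ c
  Sort arguments:  b ∧ b ∧ c ∧ l ∨ b ∧ c ∧ l ∨ c ∧ c ∨ d(b ∨ c ∨ l) ∨ h(c ∨ c ∨ l ∨ l)

Answer: no — b ∧ b ∧ c ∧ l ∨ b ∧ c ∧ c ∨ c ∧ l ∨ d(b ∨ c ∨ l) ∨ h(c ∨ c ∨ l ∨ l) vs b ∧ b ∧ c ∧ l ∨ b ∧ c ∧ l ∨ c ∧ c ∨ d(b ∨ c ∨ l) ∨ h(c ∨ c ∨ l ∨ l)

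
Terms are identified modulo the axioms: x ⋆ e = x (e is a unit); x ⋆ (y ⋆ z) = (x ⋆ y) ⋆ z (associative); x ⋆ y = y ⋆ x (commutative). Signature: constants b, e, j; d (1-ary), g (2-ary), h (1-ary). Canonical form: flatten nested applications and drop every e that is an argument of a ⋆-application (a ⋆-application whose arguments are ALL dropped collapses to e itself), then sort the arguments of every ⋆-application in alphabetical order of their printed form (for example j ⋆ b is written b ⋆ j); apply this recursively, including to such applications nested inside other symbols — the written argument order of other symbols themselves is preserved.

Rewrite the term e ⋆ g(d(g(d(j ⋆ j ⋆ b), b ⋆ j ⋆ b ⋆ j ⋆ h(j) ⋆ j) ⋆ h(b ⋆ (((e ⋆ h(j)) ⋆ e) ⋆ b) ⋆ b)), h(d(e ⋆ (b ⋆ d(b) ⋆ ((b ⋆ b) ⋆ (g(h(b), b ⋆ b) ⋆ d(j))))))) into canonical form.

Answer: g(d(g(d(b ⋆ j ⋆ j), b ⋆ b ⋆ h(j) ⋆ j ⋆ j ⋆ j) ⋆ h(b ⋆ b ⋆ b ⋆ h(j))), h(d(b ⋆ b ⋆ b ⋆ d(b) ⋆ d(j) ⋆ g(h(b), b ⋆ b))))

Derivation:
Canonicalize subterm:  g(d(g(d(j ⋆ j ⋆ b), b ⋆ j ⋆ b ⋆ j ⋆ h(j) ⋆ j) ⋆ h(b ⋆ (((e ⋆ h(j)) ⋆ e) ⋆ b) ⋆ b)), h(d(e ⋆ (b ⋆ d(b) ⋆ ((b ⋆ b) ⋆ (g(h(b), b ⋆ b) ⋆ d(j)))))))  →  g(d(g(d(b ⋆ j ⋆ j), b ⋆ b ⋆ h(j) ⋆ j ⋆ j ⋆ j) ⋆ h(b ⋆ b ⋆ b ⋆ h(j))), h(d(b ⋆ b ⋆ b ⋆ d(b) ⋆ d(j) ⋆ g(h(b), b ⋆ b))))
Drop the unit:  drop e
Sort arguments:  g(d(g(d(b ⋆ j ⋆ j), b ⋆ b ⋆ h(j) ⋆ j ⋆ j ⋆ j) ⋆ h(b ⋆ b ⋆ b ⋆ h(j))), h(d(b ⋆ b ⋆ b ⋆ d(b) ⋆ d(j) ⋆ g(h(b), b ⋆ b))))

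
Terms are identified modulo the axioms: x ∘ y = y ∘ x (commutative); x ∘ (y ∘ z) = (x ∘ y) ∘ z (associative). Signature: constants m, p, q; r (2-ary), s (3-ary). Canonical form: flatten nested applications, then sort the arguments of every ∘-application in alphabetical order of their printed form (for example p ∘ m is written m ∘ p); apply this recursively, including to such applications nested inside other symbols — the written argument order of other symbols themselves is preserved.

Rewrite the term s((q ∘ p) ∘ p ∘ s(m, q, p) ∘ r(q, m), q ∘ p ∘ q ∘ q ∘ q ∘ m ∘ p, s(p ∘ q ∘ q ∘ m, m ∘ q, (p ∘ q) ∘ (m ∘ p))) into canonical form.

Answer: s(p ∘ p ∘ q ∘ r(q, m) ∘ s(m, q, p), m ∘ p ∘ p ∘ q ∘ q ∘ q ∘ q, s(m ∘ p ∘ q ∘ q, m ∘ q, m ∘ p ∘ p ∘ q))

Derivation:
Work inside:  (q ∘ p) ∘ p ∘ s(m, q, p) ∘ r(q, m)
Flatten:  q ∘ p ∘ p ∘ s(m, q, p) ∘ r(q, m)
Sort arguments:  p ∘ p ∘ q ∘ r(q, m) ∘ s(m, q, p)
Put back:  s(p ∘ p ∘ q ∘ r(q, m) ∘ s(m, q, p), m ∘ p ∘ p ∘ q ∘ q ∘ q ∘ q, s(m ∘ p ∘ q ∘ q, m ∘ q, m ∘ p ∘ p ∘ q))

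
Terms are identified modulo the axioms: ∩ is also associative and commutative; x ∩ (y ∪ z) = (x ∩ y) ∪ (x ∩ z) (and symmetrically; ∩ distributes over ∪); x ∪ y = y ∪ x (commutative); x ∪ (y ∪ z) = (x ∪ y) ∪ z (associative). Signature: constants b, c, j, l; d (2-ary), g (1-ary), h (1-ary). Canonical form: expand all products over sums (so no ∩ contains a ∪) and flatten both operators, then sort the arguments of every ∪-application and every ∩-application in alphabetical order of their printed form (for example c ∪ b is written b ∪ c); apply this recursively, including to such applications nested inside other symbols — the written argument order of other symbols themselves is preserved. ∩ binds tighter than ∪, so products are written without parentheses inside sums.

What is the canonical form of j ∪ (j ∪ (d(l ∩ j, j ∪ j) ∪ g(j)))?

Answer: d(j ∩ l, j ∪ j) ∪ g(j) ∪ j ∪ j

Derivation:
Un-nest:  j ∪ j ∪ d(j ∩ l, j ∪ j) ∪ g(j)
Sort:  d(j ∩ l, j ∪ j) ∪ g(j) ∪ j ∪ j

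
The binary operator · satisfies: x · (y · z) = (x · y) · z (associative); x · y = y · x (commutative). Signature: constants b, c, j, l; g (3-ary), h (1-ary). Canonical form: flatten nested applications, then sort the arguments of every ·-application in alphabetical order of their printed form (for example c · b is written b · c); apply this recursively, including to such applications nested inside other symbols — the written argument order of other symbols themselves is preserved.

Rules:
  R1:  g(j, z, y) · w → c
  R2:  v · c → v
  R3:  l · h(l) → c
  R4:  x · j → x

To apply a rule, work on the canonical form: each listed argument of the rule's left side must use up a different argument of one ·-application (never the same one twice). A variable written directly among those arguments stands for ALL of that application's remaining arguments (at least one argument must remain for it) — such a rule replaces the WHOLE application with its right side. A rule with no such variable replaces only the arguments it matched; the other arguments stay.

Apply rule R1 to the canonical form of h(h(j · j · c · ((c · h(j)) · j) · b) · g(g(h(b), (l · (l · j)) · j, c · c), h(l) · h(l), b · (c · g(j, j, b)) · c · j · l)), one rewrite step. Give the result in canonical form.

Answer: h(g(g(h(b), j · j · l · l, c · c), h(l) · h(l), c) · h(b · c · c · h(j) · j · j · j))

Derivation:
Canonical form:  h(g(g(h(b), j · j · l · l, c · c), h(l) · h(l), b · c · c · g(j, j, b) · j · l) · h(b · c · c · h(j) · j · j · j))
R1 matches:  uses g(j, j, b);  w := b · c · c · j · l, y := b, z := j
The extension variable absorbs all remaining arguments, so the whole application is rewritten.
New term:  h(g(g(h(b), j · j · l · l, c · c), h(l) · h(l), c) · h(b · c · c · h(j) · j · j · j))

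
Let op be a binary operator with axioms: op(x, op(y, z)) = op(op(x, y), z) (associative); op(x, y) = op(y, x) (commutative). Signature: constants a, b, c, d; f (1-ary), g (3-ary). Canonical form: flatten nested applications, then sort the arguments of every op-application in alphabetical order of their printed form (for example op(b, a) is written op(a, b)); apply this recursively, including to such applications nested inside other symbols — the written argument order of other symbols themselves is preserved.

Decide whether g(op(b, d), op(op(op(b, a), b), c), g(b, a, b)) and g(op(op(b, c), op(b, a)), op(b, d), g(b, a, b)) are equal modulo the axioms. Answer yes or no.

Answer: no — g(op(b, d), op(a, b, b, c), g(b, a, b)) vs g(op(a, b, b, c), op(b, d), g(b, a, b))

Derivation:
Left:  g(op(b, d), op(op(op(b, a), b), c), g(b, a, b))
  Focus inside:  op(op(op(b, a), b), c)
  Un-nest:  op(b, a, b, c)
  Sort arguments:  op(a, b, b, c)
  Put back:  g(op(b, d), op(a, b, b, c), g(b, a, b))
Right:  g(op(op(b, c), op(b, a)), op(b, d), g(b, a, b))
  Descend into:  op(op(b, c), op(b, a))
  Un-nest:  op(b, c, b, a)
  Sort:  op(a, b, b, c)
  Reassemble:  g(op(a, b, b, c), op(b, d), g(b, a, b))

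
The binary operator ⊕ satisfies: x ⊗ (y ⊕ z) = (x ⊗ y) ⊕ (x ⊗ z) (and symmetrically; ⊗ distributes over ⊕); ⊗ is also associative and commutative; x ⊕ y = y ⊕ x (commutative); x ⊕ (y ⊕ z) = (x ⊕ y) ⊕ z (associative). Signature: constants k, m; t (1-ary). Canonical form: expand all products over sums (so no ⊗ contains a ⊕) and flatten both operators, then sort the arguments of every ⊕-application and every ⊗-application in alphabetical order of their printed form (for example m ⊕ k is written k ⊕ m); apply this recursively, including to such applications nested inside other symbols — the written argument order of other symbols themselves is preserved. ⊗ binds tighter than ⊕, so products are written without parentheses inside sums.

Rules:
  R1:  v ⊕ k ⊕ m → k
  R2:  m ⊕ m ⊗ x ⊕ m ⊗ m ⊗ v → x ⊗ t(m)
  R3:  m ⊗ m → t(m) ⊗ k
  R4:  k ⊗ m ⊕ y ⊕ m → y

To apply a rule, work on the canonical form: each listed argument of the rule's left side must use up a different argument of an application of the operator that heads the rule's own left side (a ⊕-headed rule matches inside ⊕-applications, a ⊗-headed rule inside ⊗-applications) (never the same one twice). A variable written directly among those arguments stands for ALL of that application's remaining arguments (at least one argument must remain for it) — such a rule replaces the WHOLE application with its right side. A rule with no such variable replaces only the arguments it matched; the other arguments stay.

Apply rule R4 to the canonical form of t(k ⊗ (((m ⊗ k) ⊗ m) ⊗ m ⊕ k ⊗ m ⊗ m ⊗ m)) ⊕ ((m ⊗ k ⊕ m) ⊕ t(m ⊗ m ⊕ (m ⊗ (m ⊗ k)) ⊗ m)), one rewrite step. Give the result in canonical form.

Answer: t(k ⊗ k ⊗ m ⊗ m ⊗ m ⊕ k ⊗ k ⊗ m ⊗ m ⊗ m) ⊕ t(k ⊗ m ⊗ m ⊗ m ⊕ m ⊗ m)

Derivation:
Canonical form:  k ⊗ m ⊕ m ⊕ t(k ⊗ k ⊗ m ⊗ m ⊗ m ⊕ k ⊗ k ⊗ m ⊗ m ⊗ m) ⊕ t(k ⊗ m ⊗ m ⊗ m ⊕ m ⊗ m)
R4 matches:  uses k ⊗ m, m;  y := t(k ⊗ k ⊗ m ⊗ m ⊗ m ⊕ k ⊗ k ⊗ m ⊗ m ⊗ m) ⊕ t(k ⊗ m ⊗ m ⊗ m ⊕ m ⊗ m)
Every leftover argument binds to the variable; the entire application is replaced.
New term:  t(k ⊗ k ⊗ m ⊗ m ⊗ m ⊕ k ⊗ k ⊗ m ⊗ m ⊗ m) ⊕ t(k ⊗ m ⊗ m ⊗ m ⊕ m ⊗ m)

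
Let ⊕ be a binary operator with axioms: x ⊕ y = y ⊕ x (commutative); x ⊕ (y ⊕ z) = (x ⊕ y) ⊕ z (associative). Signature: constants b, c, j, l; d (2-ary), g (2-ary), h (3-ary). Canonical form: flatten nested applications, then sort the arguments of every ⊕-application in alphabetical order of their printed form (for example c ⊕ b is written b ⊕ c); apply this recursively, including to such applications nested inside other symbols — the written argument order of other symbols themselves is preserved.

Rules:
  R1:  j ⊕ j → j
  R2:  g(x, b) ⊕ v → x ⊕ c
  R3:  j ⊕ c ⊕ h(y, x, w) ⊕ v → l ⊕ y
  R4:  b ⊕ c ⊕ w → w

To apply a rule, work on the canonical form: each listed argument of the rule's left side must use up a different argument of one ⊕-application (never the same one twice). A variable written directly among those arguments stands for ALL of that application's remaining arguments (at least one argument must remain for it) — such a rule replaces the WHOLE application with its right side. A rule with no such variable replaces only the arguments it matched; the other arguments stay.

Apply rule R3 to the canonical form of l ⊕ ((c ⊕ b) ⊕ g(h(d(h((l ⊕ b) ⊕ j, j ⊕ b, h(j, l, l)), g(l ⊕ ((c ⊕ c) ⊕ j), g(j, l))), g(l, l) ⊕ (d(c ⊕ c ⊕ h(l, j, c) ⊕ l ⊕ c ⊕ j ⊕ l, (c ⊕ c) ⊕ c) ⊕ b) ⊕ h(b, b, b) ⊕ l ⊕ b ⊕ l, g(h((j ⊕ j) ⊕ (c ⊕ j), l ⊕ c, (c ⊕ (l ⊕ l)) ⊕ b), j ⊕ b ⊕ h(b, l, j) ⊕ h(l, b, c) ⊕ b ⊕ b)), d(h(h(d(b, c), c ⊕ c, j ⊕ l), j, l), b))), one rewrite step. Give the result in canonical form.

Answer: b ⊕ c ⊕ g(h(d(h(b ⊕ j ⊕ l, b ⊕ j, h(j, l, l)), g(c ⊕ c ⊕ j ⊕ l, g(j, l))), b ⊕ b ⊕ d(l ⊕ l, c ⊕ c ⊕ c) ⊕ g(l, l) ⊕ h(b, b, b) ⊕ l ⊕ l, g(h(c ⊕ j ⊕ j ⊕ j, c ⊕ l, b ⊕ c ⊕ l ⊕ l), b ⊕ b ⊕ b ⊕ h(b, l, j) ⊕ h(l, b, c) ⊕ j)), d(h(h(d(b, c), c ⊕ c, j ⊕ l), j, l), b)) ⊕ l

Derivation:
Canonical form:  b ⊕ c ⊕ g(h(d(h(b ⊕ j ⊕ l, b ⊕ j, h(j, l, l)), g(c ⊕ c ⊕ j ⊕ l, g(j, l))), b ⊕ b ⊕ d(c ⊕ c ⊕ c ⊕ h(l, j, c) ⊕ j ⊕ l ⊕ l, c ⊕ c ⊕ c) ⊕ g(l, l) ⊕ h(b, b, b) ⊕ l ⊕ l, g(h(c ⊕ j ⊕ j ⊕ j, c ⊕ l, b ⊕ c ⊕ l ⊕ l), b ⊕ b ⊕ b ⊕ h(b, l, j) ⊕ h(l, b, c) ⊕ j)), d(h(h(d(b, c), c ⊕ c, j ⊕ l), j, l), b)) ⊕ l
Apply R3:  consuming c, h(l, j, c), j;  v := c ⊕ c ⊕ l ⊕ l, w := c, x := j, y := l
The variable takes the whole remainder — replace the entire application.
Result:  b ⊕ c ⊕ g(h(d(h(b ⊕ j ⊕ l, b ⊕ j, h(j, l, l)), g(c ⊕ c ⊕ j ⊕ l, g(j, l))), b ⊕ b ⊕ d(l ⊕ l, c ⊕ c ⊕ c) ⊕ g(l, l) ⊕ h(b, b, b) ⊕ l ⊕ l, g(h(c ⊕ j ⊕ j ⊕ j, c ⊕ l, b ⊕ c ⊕ l ⊕ l), b ⊕ b ⊕ b ⊕ h(b, l, j) ⊕ h(l, b, c) ⊕ j)), d(h(h(d(b, c), c ⊕ c, j ⊕ l), j, l), b)) ⊕ l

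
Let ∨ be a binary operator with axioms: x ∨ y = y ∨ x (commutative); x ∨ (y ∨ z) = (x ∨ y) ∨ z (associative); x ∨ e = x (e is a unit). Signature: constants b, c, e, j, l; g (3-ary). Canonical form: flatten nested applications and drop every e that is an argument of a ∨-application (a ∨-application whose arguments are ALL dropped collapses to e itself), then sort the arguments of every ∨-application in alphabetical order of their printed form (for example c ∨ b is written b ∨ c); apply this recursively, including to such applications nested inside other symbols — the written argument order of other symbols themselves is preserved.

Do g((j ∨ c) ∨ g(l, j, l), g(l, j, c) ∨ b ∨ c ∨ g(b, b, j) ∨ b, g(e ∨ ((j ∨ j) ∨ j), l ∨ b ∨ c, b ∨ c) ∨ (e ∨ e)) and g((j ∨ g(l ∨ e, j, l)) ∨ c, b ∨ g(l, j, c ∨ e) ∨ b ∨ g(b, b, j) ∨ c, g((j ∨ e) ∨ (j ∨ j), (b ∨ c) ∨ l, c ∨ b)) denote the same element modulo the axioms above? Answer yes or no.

Answer: yes — both canonical forms are g(c ∨ g(l, j, l) ∨ j, b ∨ b ∨ c ∨ g(b, b, j) ∨ g(l, j, c), g(j ∨ j ∨ j, b ∨ c ∨ l, b ∨ c))

Derivation:
Left:  g((j ∨ c) ∨ g(l, j, l), g(l, j, c) ∨ b ∨ c ∨ g(b, b, j) ∨ b, g(e ∨ ((j ∨ j) ∨ j), l ∨ b ∨ c, b ∨ c) ∨ (e ∨ e))
  Work inside:  g(e ∨ ((j ∨ j) ∨ j), l ∨ b ∨ c, b ∨ c) ∨ (e ∨ e)
  Un-nest:  g(e ∨ ((j ∨ j) ∨ j), l ∨ b ∨ c, b ∨ c) ∨ e ∨ e
  Canonicalize subterm:  g(e ∨ ((j ∨ j) ∨ j), l ∨ b ∨ c, b ∨ c)  →  g(j ∨ j ∨ j, b ∨ c ∨ l, b ∨ c)
  Units out:  drop e (×2)
  Sort arguments:  g(j ∨ j ∨ j, b ∨ c ∨ l, b ∨ c)
  Reassemble:  g(c ∨ g(l, j, l) ∨ j, b ∨ b ∨ c ∨ g(b, b, j) ∨ g(l, j, c), g(j ∨ j ∨ j, b ∨ c ∨ l, b ∨ c))
Right:  g((j ∨ g(l ∨ e, j, l)) ∨ c, b ∨ g(l, j, c ∨ e) ∨ b ∨ g(b, b, j) ∨ c, g((j ∨ e) ∨ (j ∨ j), (b ∨ c) ∨ l, c ∨ b))
  Focus inside:  b ∨ g(l, j, c ∨ e) ∨ b ∨ g(b, b, j) ∨ c
  Canonicalize subterm:  g(l, j, c ∨ e)  →  g(l, j, c)
  Sort arguments:  b ∨ b ∨ c ∨ g(b, b, j) ∨ g(l, j, c)
  Rebuild:  g(c ∨ g(l, j, l) ∨ j, b ∨ b ∨ c ∨ g(b, b, j) ∨ g(l, j, c), g(j ∨ j ∨ j, b ∨ c ∨ l, b ∨ c))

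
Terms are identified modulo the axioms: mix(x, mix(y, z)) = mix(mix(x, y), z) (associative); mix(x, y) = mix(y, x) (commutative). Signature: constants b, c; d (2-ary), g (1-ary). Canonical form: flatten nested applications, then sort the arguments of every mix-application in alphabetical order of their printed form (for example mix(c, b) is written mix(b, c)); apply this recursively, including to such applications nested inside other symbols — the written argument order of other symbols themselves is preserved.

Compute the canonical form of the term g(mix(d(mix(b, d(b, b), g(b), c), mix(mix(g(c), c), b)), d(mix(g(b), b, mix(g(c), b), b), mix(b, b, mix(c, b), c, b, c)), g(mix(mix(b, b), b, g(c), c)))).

Answer: g(mix(d(mix(b, b, b, g(b), g(c)), mix(b, b, b, b, c, c, c)), d(mix(b, c, d(b, b), g(b)), mix(b, c, g(c))), g(mix(b, b, b, c, g(c)))))

Derivation:
Work inside:  mix(d(mix(b, d(b, b), g(b), c), mix(mix(g(c), c), b)), d(mix(g(b), b, mix(g(c), b), b), mix(b, b, mix(c, b), c, b, c)), g(mix(mix(b, b), b, g(c), c)))
Canonicalize subterm:  d(mix(b, d(b, b), g(b), c), mix(mix(g(c), c), b))  →  d(mix(b, c, d(b, b), g(b)), mix(b, c, g(c)))
Simplify inside:  d(mix(g(b), b, mix(g(c), b), b), mix(b, b, mix(c, b), c, b, c))  →  d(mix(b, b, b, g(b), g(c)), mix(b, b, b, b, c, c, c))
Simplify inside:  g(mix(mix(b, b), b, g(c), c))  →  g(mix(b, b, b, c, g(c)))
Order the arguments:  mix(d(mix(b, b, b, g(b), g(c)), mix(b, b, b, b, c, c, c)), d(mix(b, c, d(b, b), g(b)), mix(b, c, g(c))), g(mix(b, b, b, c, g(c))))
Put back:  g(mix(d(mix(b, b, b, g(b), g(c)), mix(b, b, b, b, c, c, c)), d(mix(b, c, d(b, b), g(b)), mix(b, c, g(c))), g(mix(b, b, b, c, g(c)))))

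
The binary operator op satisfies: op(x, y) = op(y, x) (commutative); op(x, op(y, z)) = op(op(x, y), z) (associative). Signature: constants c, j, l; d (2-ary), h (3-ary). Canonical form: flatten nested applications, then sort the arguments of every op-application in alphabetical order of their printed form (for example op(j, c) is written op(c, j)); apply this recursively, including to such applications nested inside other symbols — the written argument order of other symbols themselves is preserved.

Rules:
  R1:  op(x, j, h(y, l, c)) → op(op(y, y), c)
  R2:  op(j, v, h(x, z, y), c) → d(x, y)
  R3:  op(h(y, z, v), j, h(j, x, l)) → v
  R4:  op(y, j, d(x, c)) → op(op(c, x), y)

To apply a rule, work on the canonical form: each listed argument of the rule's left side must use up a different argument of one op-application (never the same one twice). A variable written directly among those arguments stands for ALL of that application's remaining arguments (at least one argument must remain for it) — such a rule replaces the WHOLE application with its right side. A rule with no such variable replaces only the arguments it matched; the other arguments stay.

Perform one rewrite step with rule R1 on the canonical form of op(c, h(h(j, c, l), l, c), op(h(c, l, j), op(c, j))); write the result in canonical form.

Answer: op(c, h(j, c, l), h(j, c, l))

Derivation:
Canonical form:  op(c, c, h(c, l, j), h(h(j, c, l), l, c), j)
R1 matches:  uses h(h(j, c, l), l, c), j;  x := op(c, c, h(c, l, j)), y := h(j, c, l)
The extension variable absorbs all remaining arguments, so the whole application is rewritten.
Giving:  op(c, h(j, c, l), h(j, c, l))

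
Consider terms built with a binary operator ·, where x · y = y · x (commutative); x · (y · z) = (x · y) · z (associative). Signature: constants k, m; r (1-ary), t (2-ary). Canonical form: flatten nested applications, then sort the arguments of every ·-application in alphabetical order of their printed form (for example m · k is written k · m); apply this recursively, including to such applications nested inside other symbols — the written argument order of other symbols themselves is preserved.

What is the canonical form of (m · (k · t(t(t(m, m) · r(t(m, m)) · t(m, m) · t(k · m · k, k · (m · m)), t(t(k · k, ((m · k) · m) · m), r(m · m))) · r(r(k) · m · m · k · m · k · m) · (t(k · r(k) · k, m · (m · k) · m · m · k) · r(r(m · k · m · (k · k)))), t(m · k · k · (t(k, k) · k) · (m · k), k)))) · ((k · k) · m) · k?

Answer: k · k · k · k · m · m · t(r(k · k · m · m · m · m · r(k)) · r(r(k · k · k · m · m)) · t(k · k · r(k), k · k · m · m · m · m) · t(r(t(m, m)) · t(k · k · m, k · m · m) · t(m, m) · t(m, m), t(t(k · k, k · m · m · m), r(m · m))), t(k · k · k · k · m · m · t(k, k), k))

Derivation:
Flatten:  m · k · t(t(t(m, m) · r(t(m, m)) · t(m, m) · t(k · m · k, k · (m · m)), t(t(k · k, ((m · k) · m) · m), r(m · m))) · r(r(k) · m · m · k · m · k · m) · (t(k · r(k) · k, m · (m · k) · m · m · k) · r(r(m · k · m · (k · k)))), t(m · k · k · (t(k, k) · k) · (m · k), k)) · k · k · m · k
Simplify inside:  t(t(t(m, m) · r(t(m, m)) · t(m, m) · t(k · m · k, k · (m · m)), t(t(k · k, ((m · k) · m) · m), r(m · m))) · r(r(k) · m · m · k · m · k · m) · (t(k · r(k) · k, m · (m · k) · m · m · k) · r(r(m · k · m · (k · k)))), t(m · k · k · (t(k, k) · k) · (m · k), k))  →  t(r(k · k · m · m · m · m · r(k)) · r(r(k · k · k · m · m)) · t(k · k · r(k), k · k · m · m · m · m) · t(r(t(m, m)) · t(k · k · m, k · m · m) · t(m, m) · t(m, m), t(t(k · k, k · m · m · m), r(m · m))), t(k · k · k · k · m · m · t(k, k), k))
Order the arguments:  k · k · k · k · m · m · t(r(k · k · m · m · m · m · r(k)) · r(r(k · k · k · m · m)) · t(k · k · r(k), k · k · m · m · m · m) · t(r(t(m, m)) · t(k · k · m, k · m · m) · t(m, m) · t(m, m), t(t(k · k, k · m · m · m), r(m · m))), t(k · k · k · k · m · m · t(k, k), k))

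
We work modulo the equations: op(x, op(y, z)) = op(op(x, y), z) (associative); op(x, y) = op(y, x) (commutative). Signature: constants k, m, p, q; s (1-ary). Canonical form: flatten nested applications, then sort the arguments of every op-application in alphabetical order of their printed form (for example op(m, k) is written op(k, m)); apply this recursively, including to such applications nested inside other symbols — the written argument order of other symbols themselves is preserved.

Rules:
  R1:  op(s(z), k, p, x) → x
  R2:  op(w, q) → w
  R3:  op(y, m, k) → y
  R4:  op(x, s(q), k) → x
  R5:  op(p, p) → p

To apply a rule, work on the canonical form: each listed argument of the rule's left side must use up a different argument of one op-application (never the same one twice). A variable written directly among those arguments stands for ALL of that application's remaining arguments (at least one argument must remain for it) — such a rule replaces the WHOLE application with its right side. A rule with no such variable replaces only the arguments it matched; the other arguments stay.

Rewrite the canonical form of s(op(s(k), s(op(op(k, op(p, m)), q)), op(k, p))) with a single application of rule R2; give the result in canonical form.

Answer: s(op(k, p, s(k), s(op(k, m, p))))

Derivation:
Canonical form:  s(op(k, p, s(k), s(op(k, m, p, q))))
Apply R2:  consuming q;  w := op(k, m, p)
The variable takes the whole remainder — replace the entire application.
New term:  s(op(k, p, s(k), s(op(k, m, p))))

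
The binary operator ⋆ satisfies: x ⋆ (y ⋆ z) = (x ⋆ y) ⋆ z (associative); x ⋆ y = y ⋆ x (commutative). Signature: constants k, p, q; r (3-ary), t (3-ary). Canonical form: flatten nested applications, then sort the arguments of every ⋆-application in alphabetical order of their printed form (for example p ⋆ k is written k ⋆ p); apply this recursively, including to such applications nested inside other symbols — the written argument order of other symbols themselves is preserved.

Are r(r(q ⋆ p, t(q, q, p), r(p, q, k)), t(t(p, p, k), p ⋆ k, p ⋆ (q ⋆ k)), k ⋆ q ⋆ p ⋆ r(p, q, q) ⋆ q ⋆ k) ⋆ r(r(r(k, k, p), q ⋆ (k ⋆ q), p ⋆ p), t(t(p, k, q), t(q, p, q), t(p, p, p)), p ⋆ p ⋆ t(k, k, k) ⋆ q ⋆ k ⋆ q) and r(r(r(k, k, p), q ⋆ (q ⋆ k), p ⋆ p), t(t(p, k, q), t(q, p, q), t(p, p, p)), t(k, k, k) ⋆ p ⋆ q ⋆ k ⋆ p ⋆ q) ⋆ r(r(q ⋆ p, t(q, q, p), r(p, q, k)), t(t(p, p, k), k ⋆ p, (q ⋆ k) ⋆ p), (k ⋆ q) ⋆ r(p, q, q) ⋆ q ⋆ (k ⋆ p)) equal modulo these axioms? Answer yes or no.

Left:  r(r(q ⋆ p, t(q, q, p), r(p, q, k)), t(t(p, p, k), p ⋆ k, p ⋆ (q ⋆ k)), k ⋆ q ⋆ p ⋆ r(p, q, q) ⋆ q ⋆ k) ⋆ r(r(r(k, k, p), q ⋆ (k ⋆ q), p ⋆ p), t(t(p, k, q), t(q, p, q), t(p, p, p)), p ⋆ p ⋆ t(k, k, k) ⋆ q ⋆ k ⋆ q)
  Canonicalize subterm:  r(r(q ⋆ p, t(q, q, p), r(p, q, k)), t(t(p, p, k), p ⋆ k, p ⋆ (q ⋆ k)), k ⋆ q ⋆ p ⋆ r(p, q, q) ⋆ q ⋆ k)  →  r(r(p ⋆ q, t(q, q, p), r(p, q, k)), t(t(p, p, k), k ⋆ p, k ⋆ p ⋆ q), k ⋆ k ⋆ p ⋆ q ⋆ q ⋆ r(p, q, q))
  Canonicalize subterm:  r(r(r(k, k, p), q ⋆ (k ⋆ q), p ⋆ p), t(t(p, k, q), t(q, p, q), t(p, p, p)), p ⋆ p ⋆ t(k, k, k) ⋆ q ⋆ k ⋆ q)  →  r(r(r(k, k, p), k ⋆ q ⋆ q, p ⋆ p), t(t(p, k, q), t(q, p, q), t(p, p, p)), k ⋆ p ⋆ p ⋆ q ⋆ q ⋆ t(k, k, k))
  Sort arguments:  r(r(p ⋆ q, t(q, q, p), r(p, q, k)), t(t(p, p, k), k ⋆ p, k ⋆ p ⋆ q), k ⋆ k ⋆ p ⋆ q ⋆ q ⋆ r(p, q, q)) ⋆ r(r(r(k, k, p), k ⋆ q ⋆ q, p ⋆ p), t(t(p, k, q), t(q, p, q), t(p, p, p)), k ⋆ p ⋆ p ⋆ q ⋆ q ⋆ t(k, k, k))
Right:  r(r(r(k, k, p), q ⋆ (q ⋆ k), p ⋆ p), t(t(p, k, q), t(q, p, q), t(p, p, p)), t(k, k, k) ⋆ p ⋆ q ⋆ k ⋆ p ⋆ q) ⋆ r(r(q ⋆ p, t(q, q, p), r(p, q, k)), t(t(p, p, k), k ⋆ p, (q ⋆ k) ⋆ p), (k ⋆ q) ⋆ r(p, q, q) ⋆ q ⋆ (k ⋆ p))
  Inside:  r(r(r(k, k, p), q ⋆ (q ⋆ k), p ⋆ p), t(t(p, k, q), t(q, p, q), t(p, p, p)), t(k, k, k) ⋆ p ⋆ q ⋆ k ⋆ p ⋆ q)  →  r(r(r(k, k, p), k ⋆ q ⋆ q, p ⋆ p), t(t(p, k, q), t(q, p, q), t(p, p, p)), k ⋆ p ⋆ p ⋆ q ⋆ q ⋆ t(k, k, k))
  Inside:  r(r(q ⋆ p, t(q, q, p), r(p, q, k)), t(t(p, p, k), k ⋆ p, (q ⋆ k) ⋆ p), (k ⋆ q) ⋆ r(p, q, q) ⋆ q ⋆ (k ⋆ p))  →  r(r(p ⋆ q, t(q, q, p), r(p, q, k)), t(t(p, p, k), k ⋆ p, k ⋆ p ⋆ q), k ⋆ k ⋆ p ⋆ q ⋆ q ⋆ r(p, q, q))
  Sort arguments:  r(r(p ⋆ q, t(q, q, p), r(p, q, k)), t(t(p, p, k), k ⋆ p, k ⋆ p ⋆ q), k ⋆ k ⋆ p ⋆ q ⋆ q ⋆ r(p, q, q)) ⋆ r(r(r(k, k, p), k ⋆ q ⋆ q, p ⋆ p), t(t(p, k, q), t(q, p, q), t(p, p, p)), k ⋆ p ⋆ p ⋆ q ⋆ q ⋆ t(k, k, k))

Answer: yes — both canonical forms are r(r(p ⋆ q, t(q, q, p), r(p, q, k)), t(t(p, p, k), k ⋆ p, k ⋆ p ⋆ q), k ⋆ k ⋆ p ⋆ q ⋆ q ⋆ r(p, q, q)) ⋆ r(r(r(k, k, p), k ⋆ q ⋆ q, p ⋆ p), t(t(p, k, q), t(q, p, q), t(p, p, p)), k ⋆ p ⋆ p ⋆ q ⋆ q ⋆ t(k, k, k))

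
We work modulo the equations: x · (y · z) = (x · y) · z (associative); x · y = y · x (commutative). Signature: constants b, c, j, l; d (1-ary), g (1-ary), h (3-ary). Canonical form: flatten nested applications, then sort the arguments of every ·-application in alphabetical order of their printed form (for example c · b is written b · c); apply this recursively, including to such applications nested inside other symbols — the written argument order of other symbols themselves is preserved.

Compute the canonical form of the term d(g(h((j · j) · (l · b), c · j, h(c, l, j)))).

Answer: d(g(h(b · j · j · l, c · j, h(c, l, j))))

Derivation:
Work inside:  (j · j) · (l · b)
Un-nest:  j · j · l · b
Sort:  b · j · j · l
Rebuild:  d(g(h(b · j · j · l, c · j, h(c, l, j))))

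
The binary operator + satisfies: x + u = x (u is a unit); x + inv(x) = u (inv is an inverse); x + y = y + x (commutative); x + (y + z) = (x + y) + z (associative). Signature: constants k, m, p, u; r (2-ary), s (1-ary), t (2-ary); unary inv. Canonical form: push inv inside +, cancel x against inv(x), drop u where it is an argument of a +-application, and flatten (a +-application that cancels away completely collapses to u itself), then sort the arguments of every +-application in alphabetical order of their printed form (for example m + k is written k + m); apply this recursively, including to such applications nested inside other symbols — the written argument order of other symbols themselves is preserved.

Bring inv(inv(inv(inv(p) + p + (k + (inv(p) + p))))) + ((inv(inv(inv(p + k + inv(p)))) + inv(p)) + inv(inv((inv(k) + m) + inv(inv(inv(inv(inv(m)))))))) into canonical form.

Answer: inv(k) + inv(k) + inv(k) + inv(p)

Derivation:
Push inv inside:  distribute inv over + and collapse double inv
Cancel inverse pairs:  m cancels
Collect:  inv(p) + inv(k) + inv(k) + inv(k)
Sort arguments:  inv(k) + inv(k) + inv(k) + inv(p)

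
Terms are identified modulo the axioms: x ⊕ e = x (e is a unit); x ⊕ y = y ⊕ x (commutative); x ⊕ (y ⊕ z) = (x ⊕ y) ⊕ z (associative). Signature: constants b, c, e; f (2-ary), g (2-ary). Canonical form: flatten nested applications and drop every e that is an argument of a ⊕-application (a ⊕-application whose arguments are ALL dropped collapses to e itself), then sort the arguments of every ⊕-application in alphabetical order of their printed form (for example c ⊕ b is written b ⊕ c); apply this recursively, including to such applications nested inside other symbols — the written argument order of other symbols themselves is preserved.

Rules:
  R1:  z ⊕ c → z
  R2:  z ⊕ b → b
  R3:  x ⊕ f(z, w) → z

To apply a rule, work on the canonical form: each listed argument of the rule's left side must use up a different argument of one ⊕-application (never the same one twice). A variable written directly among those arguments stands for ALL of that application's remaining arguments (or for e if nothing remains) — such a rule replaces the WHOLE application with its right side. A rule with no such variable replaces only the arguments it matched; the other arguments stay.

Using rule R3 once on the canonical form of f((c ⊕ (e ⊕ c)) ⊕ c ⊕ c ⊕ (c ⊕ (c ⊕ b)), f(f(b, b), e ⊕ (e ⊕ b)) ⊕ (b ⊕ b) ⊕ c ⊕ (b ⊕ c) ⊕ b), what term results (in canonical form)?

Canonical form:  f(b ⊕ c ⊕ c ⊕ c ⊕ c ⊕ c ⊕ c, b ⊕ b ⊕ b ⊕ b ⊕ c ⊕ c ⊕ f(f(b, b), b))
R3 matches:  uses f(f(b, b), b);  w := b, x := b ⊕ b ⊕ b ⊕ b ⊕ c ⊕ c, z := f(b, b)
Every leftover argument binds to the variable; the entire application is replaced.
Giving:  f(b ⊕ c ⊕ c ⊕ c ⊕ c ⊕ c ⊕ c, f(b, b))

Answer: f(b ⊕ c ⊕ c ⊕ c ⊕ c ⊕ c ⊕ c, f(b, b))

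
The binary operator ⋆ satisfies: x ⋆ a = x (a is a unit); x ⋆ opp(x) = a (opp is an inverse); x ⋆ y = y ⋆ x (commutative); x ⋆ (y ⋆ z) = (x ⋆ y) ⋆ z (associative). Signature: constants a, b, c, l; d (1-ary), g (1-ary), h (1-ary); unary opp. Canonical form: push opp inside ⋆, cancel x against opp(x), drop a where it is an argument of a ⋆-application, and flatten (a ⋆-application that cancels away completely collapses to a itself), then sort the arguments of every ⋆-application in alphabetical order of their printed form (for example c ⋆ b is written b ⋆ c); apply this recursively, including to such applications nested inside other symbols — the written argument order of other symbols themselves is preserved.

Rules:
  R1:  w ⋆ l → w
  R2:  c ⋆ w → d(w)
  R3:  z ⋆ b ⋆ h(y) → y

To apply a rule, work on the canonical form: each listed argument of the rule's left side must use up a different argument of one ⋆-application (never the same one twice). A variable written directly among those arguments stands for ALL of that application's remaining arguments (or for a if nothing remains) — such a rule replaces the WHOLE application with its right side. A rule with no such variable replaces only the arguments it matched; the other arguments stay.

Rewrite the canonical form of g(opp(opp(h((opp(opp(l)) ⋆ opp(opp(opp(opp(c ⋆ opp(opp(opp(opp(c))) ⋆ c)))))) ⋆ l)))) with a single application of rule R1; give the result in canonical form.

Canonical form:  g(h(c ⋆ l ⋆ l))
Match R1:  consume l;  w := c ⋆ l
The extension variable absorbs all remaining arguments, so the whole application is rewritten.
Result:  g(h(c ⋆ l))

Answer: g(h(c ⋆ l))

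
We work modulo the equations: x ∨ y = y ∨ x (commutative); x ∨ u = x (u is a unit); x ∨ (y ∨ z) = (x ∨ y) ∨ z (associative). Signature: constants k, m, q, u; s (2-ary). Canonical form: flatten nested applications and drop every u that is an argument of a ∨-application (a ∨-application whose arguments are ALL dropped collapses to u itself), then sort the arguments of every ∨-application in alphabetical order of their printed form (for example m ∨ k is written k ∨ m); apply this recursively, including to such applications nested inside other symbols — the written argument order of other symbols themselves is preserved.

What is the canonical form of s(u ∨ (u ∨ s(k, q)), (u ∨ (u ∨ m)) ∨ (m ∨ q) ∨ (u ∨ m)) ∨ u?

Answer: s(s(k, q), m ∨ m ∨ m ∨ q)

Derivation:
Canonicalize subterm:  s(u ∨ (u ∨ s(k, q)), (u ∨ (u ∨ m)) ∨ (m ∨ q) ∨ (u ∨ m))  →  s(s(k, q), m ∨ m ∨ m ∨ q)
Unit:  drop u
Order the arguments:  s(s(k, q), m ∨ m ∨ m ∨ q)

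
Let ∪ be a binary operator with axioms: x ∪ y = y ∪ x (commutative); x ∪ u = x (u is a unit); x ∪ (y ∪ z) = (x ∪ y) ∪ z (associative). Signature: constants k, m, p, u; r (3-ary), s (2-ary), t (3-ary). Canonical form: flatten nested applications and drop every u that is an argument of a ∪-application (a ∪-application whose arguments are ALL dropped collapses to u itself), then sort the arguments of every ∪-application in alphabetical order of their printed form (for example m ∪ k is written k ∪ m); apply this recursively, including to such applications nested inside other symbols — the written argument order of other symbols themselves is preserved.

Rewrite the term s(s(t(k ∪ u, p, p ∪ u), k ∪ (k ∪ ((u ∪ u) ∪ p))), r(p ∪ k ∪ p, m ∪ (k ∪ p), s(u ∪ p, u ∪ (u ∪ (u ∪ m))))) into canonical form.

Answer: s(s(t(k, p, p), k ∪ k ∪ p), r(k ∪ p ∪ p, k ∪ m ∪ p, s(p, m)))

Derivation:
Descend into:  k ∪ (k ∪ ((u ∪ u) ∪ p))
Merge nested applications:  k ∪ k ∪ u ∪ u ∪ p
Units out:  drop u (×2)
Sort arguments:  k ∪ k ∪ p
Rebuild:  s(s(t(k, p, p), k ∪ k ∪ p), r(k ∪ p ∪ p, k ∪ m ∪ p, s(p, m)))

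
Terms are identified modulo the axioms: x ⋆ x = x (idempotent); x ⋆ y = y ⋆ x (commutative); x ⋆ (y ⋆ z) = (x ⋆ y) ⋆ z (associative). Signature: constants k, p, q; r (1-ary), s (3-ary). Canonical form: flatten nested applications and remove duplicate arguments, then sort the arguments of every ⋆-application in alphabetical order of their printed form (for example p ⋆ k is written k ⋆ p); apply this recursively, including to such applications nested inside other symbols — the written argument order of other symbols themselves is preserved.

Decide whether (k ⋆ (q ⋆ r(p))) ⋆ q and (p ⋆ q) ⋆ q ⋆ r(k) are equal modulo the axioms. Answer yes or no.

Left:  (k ⋆ (q ⋆ r(p))) ⋆ q
  Un-nest:  k ⋆ q ⋆ r(p) ⋆ q
  Idempotence:  drop duplicate q
  Order the arguments:  k ⋆ q ⋆ r(p)
Right:  (p ⋆ q) ⋆ q ⋆ r(k)
  Flatten:  p ⋆ q ⋆ q ⋆ r(k)
  Idempotence:  drop duplicate q
  Sort arguments:  p ⋆ q ⋆ r(k)

Answer: no — k ⋆ q ⋆ r(p) vs p ⋆ q ⋆ r(k)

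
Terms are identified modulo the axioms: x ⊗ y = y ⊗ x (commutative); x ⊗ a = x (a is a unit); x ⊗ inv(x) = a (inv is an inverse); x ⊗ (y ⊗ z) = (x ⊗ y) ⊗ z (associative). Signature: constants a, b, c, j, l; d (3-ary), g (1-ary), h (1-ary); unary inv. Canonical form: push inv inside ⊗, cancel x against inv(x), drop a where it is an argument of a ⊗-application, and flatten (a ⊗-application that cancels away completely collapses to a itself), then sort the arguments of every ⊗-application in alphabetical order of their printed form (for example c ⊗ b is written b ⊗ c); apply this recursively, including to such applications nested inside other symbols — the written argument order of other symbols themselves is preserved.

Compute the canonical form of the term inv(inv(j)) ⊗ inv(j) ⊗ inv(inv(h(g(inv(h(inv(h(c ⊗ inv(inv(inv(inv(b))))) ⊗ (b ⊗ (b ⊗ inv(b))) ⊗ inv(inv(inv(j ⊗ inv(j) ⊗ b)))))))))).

Answer: h(g(inv(h(inv(h(b ⊗ c))))))

Derivation:
Push inv inside:  distribute inv over ⊗ and collapse double inv
Cancel inverse pairs:  j cancels
Collect:  h(g(inv(h(inv(h(b ⊗ c))))))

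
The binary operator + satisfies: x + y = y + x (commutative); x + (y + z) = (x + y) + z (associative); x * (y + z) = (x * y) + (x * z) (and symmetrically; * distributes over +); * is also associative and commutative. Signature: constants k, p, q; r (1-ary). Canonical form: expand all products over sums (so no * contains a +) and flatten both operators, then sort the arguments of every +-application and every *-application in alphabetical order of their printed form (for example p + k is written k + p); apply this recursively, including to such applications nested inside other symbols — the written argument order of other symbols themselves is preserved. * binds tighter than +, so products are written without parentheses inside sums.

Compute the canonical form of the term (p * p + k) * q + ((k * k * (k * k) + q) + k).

Answer: k + k * k * k * k + k * q + p * p * q + q

Derivation:
Expand products over sums:  p * p * q + k * q + k * k * k * k + q + k
Sort:  k + k * k * k * k + k * q + p * p * q + q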